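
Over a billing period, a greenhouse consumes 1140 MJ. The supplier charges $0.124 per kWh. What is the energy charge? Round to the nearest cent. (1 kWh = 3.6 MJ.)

$39.27

1140 MJ × (0.27778 kWh/MJ) = 316.7 kWh
Cost = 316.7 kWh × $0.124/kWh = $39.27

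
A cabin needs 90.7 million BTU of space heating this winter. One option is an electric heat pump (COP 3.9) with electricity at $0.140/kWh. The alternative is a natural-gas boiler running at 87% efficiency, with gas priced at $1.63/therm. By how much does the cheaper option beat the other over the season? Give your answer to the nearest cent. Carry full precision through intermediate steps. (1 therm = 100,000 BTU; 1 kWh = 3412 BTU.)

Heat load = 90.7 × 10⁶ BTU = 90,700,000 BTU
Gas: input = 90,700,000 / 0.87 = 104,252,874 BTU = 1,043 therm → 1,043 × $1.63 = $1,699.32
Heat pump: 90,700,000 BTU / 3412 = 26,580 kWh heat; / 3.9 = 6,816 kWh in → × $0.140 = $954.25
Difference = |$1,699.32 − $954.25| = $745.07

$745.07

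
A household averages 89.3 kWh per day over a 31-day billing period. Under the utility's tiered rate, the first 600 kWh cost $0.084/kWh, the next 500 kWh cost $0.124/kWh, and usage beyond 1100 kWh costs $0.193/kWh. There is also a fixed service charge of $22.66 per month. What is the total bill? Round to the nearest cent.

$457.04

Usage = 89.3 kWh/day × 31 days = 2768.3 kWh
First 600 kWh × $0.084 = $50.40
Next 500 kWh × $0.124 = $62.00
Remaining 1668.3 kWh × $0.193 = $321.98
Energy charge = $434.38; + service $22.66 = $457.04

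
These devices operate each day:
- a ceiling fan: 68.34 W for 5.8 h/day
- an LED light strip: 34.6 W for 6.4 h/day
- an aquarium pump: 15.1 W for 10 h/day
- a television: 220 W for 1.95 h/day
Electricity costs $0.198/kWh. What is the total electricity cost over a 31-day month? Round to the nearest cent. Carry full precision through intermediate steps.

ceiling fan: 68.34 W × 5.8 h × 31 d = 12,288 Wh = 12.29 kWh
LED light strip: 34.6 W × 6.4 h × 31 d = 6,865 Wh = 6.865 kWh
aquarium pump: 15.1 W × 10 h × 31 d = 4,681 Wh = 4.681 kWh
television: 220 W × 1.95 h × 31 d = 13,299 Wh = 13.3 kWh
Total energy = 12.29 + 6.865 + 4.681 + 13.3 = 37.13 kWh
Cost = 37.13 kWh × $0.198 = $7.35

$7.35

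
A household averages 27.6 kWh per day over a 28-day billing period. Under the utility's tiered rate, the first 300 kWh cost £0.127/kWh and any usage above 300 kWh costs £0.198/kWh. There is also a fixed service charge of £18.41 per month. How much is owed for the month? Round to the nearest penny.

Usage = 27.6 kWh/day × 28 days = 772.8 kWh
First 300 kWh × £0.127 = £38.10
Remaining 472.8 kWh × £0.198 = £93.61
Energy charge = £131.71; + service £18.41 = £150.12

£150.12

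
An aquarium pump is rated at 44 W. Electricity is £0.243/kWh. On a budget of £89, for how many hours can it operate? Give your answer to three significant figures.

Energy budget = £89 / £0.243 per kWh = 366.3 kWh = 366,255 Wh
Runtime = 366,255 Wh / 44 W = 8,324 h

8320 h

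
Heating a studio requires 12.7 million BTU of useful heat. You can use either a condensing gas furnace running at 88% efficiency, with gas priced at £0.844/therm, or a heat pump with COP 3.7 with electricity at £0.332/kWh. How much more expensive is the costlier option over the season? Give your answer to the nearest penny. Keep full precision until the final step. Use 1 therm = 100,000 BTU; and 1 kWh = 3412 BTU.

Heat load = 12.7 × 10⁶ BTU = 12,700,000 BTU
Gas: input = 12,700,000 / 0.88 = 14,431,818 BTU = 144.3 therm → 144.3 × £0.844 = £121.80
Heat pump: 12,700,000 BTU / 3412 = 3,722 kWh heat; / 3.7 = 1,006 kWh in → × £0.332 = £333.99
Difference = |£121.80 − £333.99| = £212.18

£212.18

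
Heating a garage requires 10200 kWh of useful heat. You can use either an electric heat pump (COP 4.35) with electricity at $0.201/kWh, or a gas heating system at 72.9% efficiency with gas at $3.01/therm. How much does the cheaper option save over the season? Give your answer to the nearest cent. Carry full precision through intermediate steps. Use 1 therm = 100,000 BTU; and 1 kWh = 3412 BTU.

Heat load = 10200 kWh × 3412 = 34,802,400 BTU
Gas: input = 34,802,400 / 0.729 = 47,739,918 BTU = 477.4 therm → 477.4 × $3.01 = $1,436.97
Heat pump: 34,802,400 BTU / 3412 = 10,200 kWh heat; / 4.35 = 2,345 kWh in → × $0.201 = $471.31
Difference = |$1,436.97 − $471.31| = $965.66

$965.66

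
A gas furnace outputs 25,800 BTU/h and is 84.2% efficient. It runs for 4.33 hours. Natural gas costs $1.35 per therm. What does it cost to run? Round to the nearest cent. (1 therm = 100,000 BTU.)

$1.79

Heat delivered = 25,800 BTU/h × 4.33 h = 111,714 BTU
Gas input = 111,714 / 0.842 = 132,677 BTU
= 132,677 / 100,000 = 1.327 therm
Cost = 1.327 × $1.35/therm = $1.79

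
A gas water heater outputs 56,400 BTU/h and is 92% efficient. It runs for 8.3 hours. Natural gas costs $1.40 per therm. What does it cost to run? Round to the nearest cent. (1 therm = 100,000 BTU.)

$7.12

Heat delivered = 56,400 BTU/h × 8.3 h = 468,120 BTU
Gas input = 468,120 / 0.92 = 508,826 BTU
= 508,826 / 100,000 = 5.088 therm
Cost = 5.088 × $1.40/therm = $7.12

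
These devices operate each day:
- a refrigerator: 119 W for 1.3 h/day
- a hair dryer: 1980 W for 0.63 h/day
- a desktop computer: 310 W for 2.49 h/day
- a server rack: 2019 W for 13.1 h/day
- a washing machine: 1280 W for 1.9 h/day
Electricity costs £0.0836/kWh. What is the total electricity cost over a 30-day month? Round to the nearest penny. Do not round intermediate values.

refrigerator: 119 W × 1.3 h × 30 d = 4,641 Wh = 4.641 kWh
hair dryer: 1980 W × 0.63 h × 30 d = 37,422 Wh = 37.42 kWh
desktop computer: 310 W × 2.49 h × 30 d = 23,157 Wh = 23.16 kWh
server rack: 2019 W × 13.1 h × 30 d = 793,467 Wh = 793.5 kWh
washing machine: 1280 W × 1.9 h × 30 d = 72,960 Wh = 72.96 kWh
Total energy = 4.641 + 37.42 + 23.16 + 793.5 + 72.96 = 931.6 kWh
Cost = 931.6 kWh × £0.0836 = £77.89

£77.89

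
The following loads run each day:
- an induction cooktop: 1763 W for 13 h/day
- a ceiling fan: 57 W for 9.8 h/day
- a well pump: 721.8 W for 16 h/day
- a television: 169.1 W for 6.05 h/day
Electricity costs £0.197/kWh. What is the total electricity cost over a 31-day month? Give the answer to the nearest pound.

£220

induction cooktop: 1763 W × 13 h × 31 d = 710,489 Wh = 710.5 kWh
ceiling fan: 57 W × 9.8 h × 31 d = 17,317 Wh = 17.32 kWh
well pump: 721.8 W × 16 h × 31 d = 358,013 Wh = 358 kWh
television: 169.1 W × 6.05 h × 31 d = 31,715 Wh = 31.71 kWh
Total energy = 710.5 + 17.32 + 358 + 31.71 = 1,118 kWh
Cost = 1,118 kWh × £0.197 = £220.15 ≈ £220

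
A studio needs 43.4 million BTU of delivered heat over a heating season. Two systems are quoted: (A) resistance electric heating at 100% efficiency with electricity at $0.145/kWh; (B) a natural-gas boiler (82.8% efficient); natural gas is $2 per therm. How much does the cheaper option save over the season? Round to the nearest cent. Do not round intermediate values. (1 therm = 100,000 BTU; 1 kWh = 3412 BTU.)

Heat load = 43.4 × 10⁶ BTU = 43,400,000 BTU
Gas: input = 43,400,000 / 0.828 = 52,415,459 BTU = 524.2 therm → 524.2 × $2 = $1,048.31
Electric: 43,400,000 BTU / 3412 = 12,720 kWh → × $0.145 = $1,844.37
Difference = |$1,048.31 − $1,844.37| = $796.06

$796.06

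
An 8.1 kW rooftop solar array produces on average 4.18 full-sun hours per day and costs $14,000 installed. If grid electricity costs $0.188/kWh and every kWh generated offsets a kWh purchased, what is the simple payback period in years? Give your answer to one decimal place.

6.0 years

Daily generation = 8.1 kW × 4.18 h = 33.86 kWh
Annual generation = 33.86 × 365 = 12358 kWh
Annual savings = 12358 × $0.188 = $2,323.34
Payback = $14,000 / $2,323.34 = 6.03 years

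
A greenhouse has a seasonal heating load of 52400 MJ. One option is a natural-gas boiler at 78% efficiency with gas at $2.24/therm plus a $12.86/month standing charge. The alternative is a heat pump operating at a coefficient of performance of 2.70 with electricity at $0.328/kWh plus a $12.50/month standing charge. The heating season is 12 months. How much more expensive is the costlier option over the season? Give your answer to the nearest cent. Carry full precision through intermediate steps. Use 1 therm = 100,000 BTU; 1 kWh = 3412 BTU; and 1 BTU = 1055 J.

Heat load = 52400 MJ = 52,400,000,000 J / 1055 = 49,668,246 BTU
Gas: input = 49,668,246 / 0.78 = 63,677,239 BTU = 636.8 therm → 636.8 × $2.24 = $1,426.37; + 12 × $12.86 standing = $1,580.69
Heat pump: 49,668,246 BTU / 3412 = 14,560 kWh heat; / 2.70 = 5,391 kWh in → × $0.328 = $1,768.40; + 12 × $12.50 standing = $1,918.40
Difference = |$1,580.69 − $1,918.40| = $337.71

$337.71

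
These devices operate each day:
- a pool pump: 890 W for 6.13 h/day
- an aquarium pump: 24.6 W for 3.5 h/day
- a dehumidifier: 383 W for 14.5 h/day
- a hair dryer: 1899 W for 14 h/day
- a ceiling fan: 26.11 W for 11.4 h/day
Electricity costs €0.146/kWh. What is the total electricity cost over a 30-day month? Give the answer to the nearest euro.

pool pump: 890 W × 6.13 h × 30 d = 163,671 Wh = 163.7 kWh
aquarium pump: 24.6 W × 3.5 h × 30 d = 2,583 Wh = 2.583 kWh
dehumidifier: 383 W × 14.5 h × 30 d = 166,605 Wh = 166.6 kWh
hair dryer: 1899 W × 14 h × 30 d = 797,580 Wh = 797.6 kWh
ceiling fan: 26.11 W × 11.4 h × 30 d = 8,930 Wh = 8.93 kWh
Total energy = 163.7 + 2.583 + 166.6 + 797.6 + 8.93 = 1,139 kWh
Cost = 1,139 kWh × €0.146 = €166.35 ≈ €166

€166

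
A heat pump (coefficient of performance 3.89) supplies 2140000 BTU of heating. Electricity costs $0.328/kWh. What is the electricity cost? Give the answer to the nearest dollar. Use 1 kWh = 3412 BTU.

$53

Heat delivered = 2,140,000 BTU / 3412 = 627.2 kWh
Electrical input = 627.2 kWh / 3.89 = 161.2 kWh
Cost = 161.2 × $0.328/kWh = $52.88 ≈ $53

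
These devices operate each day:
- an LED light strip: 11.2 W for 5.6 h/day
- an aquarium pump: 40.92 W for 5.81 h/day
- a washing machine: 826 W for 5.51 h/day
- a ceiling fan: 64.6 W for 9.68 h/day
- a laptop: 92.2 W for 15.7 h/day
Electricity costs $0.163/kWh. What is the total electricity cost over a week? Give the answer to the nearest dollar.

LED light strip: 11.2 W × 5.6 h × 7 d = 439 Wh = 0.439 kWh
aquarium pump: 40.92 W × 5.81 h × 7 d = 1,664 Wh = 1.664 kWh
washing machine: 826 W × 5.51 h × 7 d = 31,859 Wh = 31.86 kWh
ceiling fan: 64.6 W × 9.68 h × 7 d = 4,377 Wh = 4.377 kWh
laptop: 92.2 W × 15.7 h × 7 d = 10,133 Wh = 10.13 kWh
Total energy = 0.439 + 1.664 + 31.86 + 4.377 + 10.13 = 48.47 kWh
Cost = 48.47 kWh × $0.163 = $7.90 ≈ $8

$8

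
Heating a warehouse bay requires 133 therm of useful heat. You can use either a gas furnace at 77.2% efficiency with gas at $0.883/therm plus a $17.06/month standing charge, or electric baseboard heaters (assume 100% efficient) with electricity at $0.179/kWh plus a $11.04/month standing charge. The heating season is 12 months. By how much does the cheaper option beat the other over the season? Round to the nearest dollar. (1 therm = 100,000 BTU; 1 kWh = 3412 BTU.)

$473

Heat load = 133 therm × 100,000 = 13,300,000 BTU
Gas: input = 13,300,000 / 0.772 = 17,227,979 BTU = 172.3 therm → 172.3 × $0.883 = $152.12; + 12 × $17.06 standing = $356.84
Electric: 13,300,000 BTU / 3412 = 3,898 kWh → × $0.179 = $697.74; + 12 × $11.04 standing = $830.22
Difference = |$356.84 − $830.22| = $473.38 ≈ $473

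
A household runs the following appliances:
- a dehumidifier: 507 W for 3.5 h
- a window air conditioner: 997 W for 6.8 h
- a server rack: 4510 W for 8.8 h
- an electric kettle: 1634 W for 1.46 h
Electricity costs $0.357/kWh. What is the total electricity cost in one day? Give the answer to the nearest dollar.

$18

dehumidifier: 507 W × 3.5 h = 1,774 Wh = 1.774 kWh
window air conditioner: 997 W × 6.8 h = 6,780 Wh = 6.78 kWh
server rack: 4510 W × 8.8 h = 39,688 Wh = 39.69 kWh
electric kettle: 1634 W × 1.46 h = 2,386 Wh = 2.386 kWh
Total energy = 1.774 + 6.78 + 39.69 + 2.386 = 50.63 kWh
Cost = 50.63 kWh × $0.357 = $18.07 ≈ $18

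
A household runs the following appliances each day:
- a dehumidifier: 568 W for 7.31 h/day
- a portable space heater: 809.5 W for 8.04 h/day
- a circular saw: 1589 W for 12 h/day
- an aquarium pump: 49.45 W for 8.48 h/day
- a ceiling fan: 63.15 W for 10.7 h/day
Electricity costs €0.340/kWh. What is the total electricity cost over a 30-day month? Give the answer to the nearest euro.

dehumidifier: 568 W × 7.31 h × 30 d = 124,562 Wh = 124.6 kWh
portable space heater: 809.5 W × 8.04 h × 30 d = 195,251 Wh = 195.3 kWh
circular saw: 1589 W × 12 h × 30 d = 572,040 Wh = 572 kWh
aquarium pump: 49.45 W × 8.48 h × 30 d = 12,580 Wh = 12.58 kWh
ceiling fan: 63.15 W × 10.7 h × 30 d = 20,271 Wh = 20.27 kWh
Total energy = 124.6 + 195.3 + 572 + 12.58 + 20.27 = 924.7 kWh
Cost = 924.7 kWh × €0.340 = €314.40 ≈ €314

€314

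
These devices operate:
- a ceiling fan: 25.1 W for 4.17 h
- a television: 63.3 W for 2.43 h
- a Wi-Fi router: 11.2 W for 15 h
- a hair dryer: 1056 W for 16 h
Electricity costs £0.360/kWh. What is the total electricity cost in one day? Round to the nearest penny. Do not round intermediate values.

ceiling fan: 25.1 W × 4.17 h = 105 Wh = 0.1047 kWh
television: 63.3 W × 2.43 h = 154 Wh = 0.1538 kWh
Wi-Fi router: 11.2 W × 15 h = 168 Wh = 0.168 kWh
hair dryer: 1056 W × 16 h = 16,896 Wh = 16.9 kWh
Total energy = 0.1047 + 0.1538 + 0.168 + 16.9 = 17.32 kWh
Cost = 17.32 kWh × £0.360 = £6.24

£6.24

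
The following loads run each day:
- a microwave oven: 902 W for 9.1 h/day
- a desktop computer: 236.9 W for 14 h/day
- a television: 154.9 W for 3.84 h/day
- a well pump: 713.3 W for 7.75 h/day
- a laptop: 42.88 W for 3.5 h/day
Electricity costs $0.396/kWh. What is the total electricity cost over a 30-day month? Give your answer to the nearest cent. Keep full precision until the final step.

microwave oven: 902 W × 9.1 h × 30 d = 246,246 Wh = 246.2 kWh
desktop computer: 236.9 W × 14 h × 30 d = 99,498 Wh = 99.5 kWh
television: 154.9 W × 3.84 h × 30 d = 17,844 Wh = 17.84 kWh
well pump: 713.3 W × 7.75 h × 30 d = 165,842 Wh = 165.8 kWh
laptop: 42.88 W × 3.5 h × 30 d = 4,502 Wh = 4.502 kWh
Total energy = 246.2 + 99.5 + 17.84 + 165.8 + 4.502 = 533.9 kWh
Cost = 533.9 kWh × $0.396 = $211.44

$211.44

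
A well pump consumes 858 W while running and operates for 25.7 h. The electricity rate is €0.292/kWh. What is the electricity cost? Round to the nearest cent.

Energy = 858 W × 25.7 h = 22,051 Wh = 22.05 kWh
Cost = 22.05 kWh × €0.292/kWh = €6.44

€6.44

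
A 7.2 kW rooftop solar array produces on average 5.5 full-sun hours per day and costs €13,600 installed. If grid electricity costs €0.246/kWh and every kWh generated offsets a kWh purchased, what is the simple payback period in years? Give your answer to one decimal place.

Daily generation = 7.2 kW × 5.5 h = 39.6 kWh
Annual generation = 39.6 × 365 = 14454 kWh
Annual savings = 14454 × €0.246 = €3,555.68
Payback = €13,600 / €3,555.68 = 3.82 years

3.8 years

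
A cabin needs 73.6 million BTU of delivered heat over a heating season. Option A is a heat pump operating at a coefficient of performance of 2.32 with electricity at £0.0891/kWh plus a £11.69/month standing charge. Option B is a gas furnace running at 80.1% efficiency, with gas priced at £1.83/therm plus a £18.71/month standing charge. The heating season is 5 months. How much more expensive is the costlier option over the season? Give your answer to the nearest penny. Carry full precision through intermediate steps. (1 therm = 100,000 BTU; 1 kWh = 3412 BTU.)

£888.16

Heat load = 73.6 × 10⁶ BTU = 73,600,000 BTU
Gas: input = 73,600,000 / 0.801 = 91,885,144 BTU = 918.9 therm → 918.9 × £1.83 = £1,681.50; + 5 × £18.71 standing = £1,775.05
Heat pump: 73,600,000 BTU / 3412 = 21,570 kWh heat; / 2.32 = 9,298 kWh in → × £0.0891 = £828.44; + 5 × £11.69 standing = £886.89
Difference = |£1,775.05 − £886.89| = £888.16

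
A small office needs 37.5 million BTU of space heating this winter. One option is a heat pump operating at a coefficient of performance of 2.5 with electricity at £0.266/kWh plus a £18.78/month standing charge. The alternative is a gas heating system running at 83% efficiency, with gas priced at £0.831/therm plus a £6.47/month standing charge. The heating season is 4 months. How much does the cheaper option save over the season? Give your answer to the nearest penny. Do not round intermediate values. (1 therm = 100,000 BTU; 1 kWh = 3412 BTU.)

Heat load = 37.5 × 10⁶ BTU = 37,500,000 BTU
Gas: input = 37,500,000 / 0.83 = 45,180,723 BTU = 451.8 therm → 451.8 × £0.831 = £375.45; + 4 × £6.47 standing = £401.33
Heat pump: 37,500,000 BTU / 3412 = 10,990 kWh heat; / 2.5 = 4,396 kWh in → × £0.266 = £1,169.40; + 4 × £18.78 standing = £1,244.52
Difference = |£401.33 − £1,244.52| = £843.19

£843.19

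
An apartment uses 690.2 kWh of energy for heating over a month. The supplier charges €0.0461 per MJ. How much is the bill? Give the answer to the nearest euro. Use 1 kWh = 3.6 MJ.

690.2 kWh × (3.6 MJ/kWh) = 2,485 MJ
Cost = 2,485 MJ × €0.0461/MJ = €114.55 ≈ €115

€115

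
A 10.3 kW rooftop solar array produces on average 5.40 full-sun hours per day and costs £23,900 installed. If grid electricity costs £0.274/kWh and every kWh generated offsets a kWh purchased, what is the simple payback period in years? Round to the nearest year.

4 years

Daily generation = 10.3 kW × 5.40 h = 55.62 kWh
Annual generation = 55.62 × 365 = 20301 kWh
Annual savings = 20301 × £0.274 = £5,562.56
Payback = £23,900 / £5,562.56 = 4.3 years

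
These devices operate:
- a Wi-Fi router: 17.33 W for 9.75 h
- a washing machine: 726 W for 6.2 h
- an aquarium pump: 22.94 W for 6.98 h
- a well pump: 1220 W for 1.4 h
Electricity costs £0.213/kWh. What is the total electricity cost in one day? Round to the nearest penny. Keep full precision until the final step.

Wi-Fi router: 17.33 W × 9.75 h = 169 Wh = 0.169 kWh
washing machine: 726 W × 6.2 h = 4,501 Wh = 4.501 kWh
aquarium pump: 22.94 W × 6.98 h = 160 Wh = 0.1601 kWh
well pump: 1220 W × 1.4 h = 1,708 Wh = 1.708 kWh
Total energy = 0.169 + 4.501 + 0.1601 + 1.708 = 6.538 kWh
Cost = 6.538 kWh × £0.213 = £1.39

£1.39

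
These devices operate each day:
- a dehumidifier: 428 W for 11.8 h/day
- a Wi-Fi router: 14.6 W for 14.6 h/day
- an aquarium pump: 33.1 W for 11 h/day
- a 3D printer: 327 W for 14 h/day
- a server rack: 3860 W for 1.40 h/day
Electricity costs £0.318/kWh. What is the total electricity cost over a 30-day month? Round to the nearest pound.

£149

dehumidifier: 428 W × 11.8 h × 30 d = 151,512 Wh = 151.5 kWh
Wi-Fi router: 14.6 W × 14.6 h × 30 d = 6,395 Wh = 6.395 kWh
aquarium pump: 33.1 W × 11 h × 30 d = 10,923 Wh = 10.92 kWh
3D printer: 327 W × 14 h × 30 d = 137,340 Wh = 137.3 kWh
server rack: 3860 W × 1.40 h × 30 d = 162,120 Wh = 162.1 kWh
Total energy = 151.5 + 6.395 + 10.92 + 137.3 + 162.1 = 468.3 kWh
Cost = 468.3 kWh × £0.318 = £148.92 ≈ £149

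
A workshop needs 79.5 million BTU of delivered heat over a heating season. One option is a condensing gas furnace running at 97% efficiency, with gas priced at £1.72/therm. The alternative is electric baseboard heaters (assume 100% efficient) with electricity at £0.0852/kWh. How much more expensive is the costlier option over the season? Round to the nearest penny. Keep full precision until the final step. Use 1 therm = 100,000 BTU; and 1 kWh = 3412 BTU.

Heat load = 79.5 × 10⁶ BTU = 79,500,000 BTU
Gas: input = 79,500,000 / 0.97 = 81,958,763 BTU = 819.6 therm → 819.6 × £1.72 = £1,409.69
Electric: 79,500,000 BTU / 3412 = 23,300 kWh → × £0.0852 = £1,985.17
Difference = |£1,409.69 − £1,985.17| = £575.48

£575.48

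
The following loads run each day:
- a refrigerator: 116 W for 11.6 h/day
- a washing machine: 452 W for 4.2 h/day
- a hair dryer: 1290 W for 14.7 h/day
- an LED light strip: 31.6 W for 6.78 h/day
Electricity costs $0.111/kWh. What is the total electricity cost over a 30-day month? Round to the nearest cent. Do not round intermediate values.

$74.66

refrigerator: 116 W × 11.6 h × 30 d = 40,368 Wh = 40.37 kWh
washing machine: 452 W × 4.2 h × 30 d = 56,952 Wh = 56.95 kWh
hair dryer: 1290 W × 14.7 h × 30 d = 568,890 Wh = 568.9 kWh
LED light strip: 31.6 W × 6.78 h × 30 d = 6,427 Wh = 6.427 kWh
Total energy = 40.37 + 56.95 + 568.9 + 6.427 = 672.6 kWh
Cost = 672.6 kWh × $0.111 = $74.66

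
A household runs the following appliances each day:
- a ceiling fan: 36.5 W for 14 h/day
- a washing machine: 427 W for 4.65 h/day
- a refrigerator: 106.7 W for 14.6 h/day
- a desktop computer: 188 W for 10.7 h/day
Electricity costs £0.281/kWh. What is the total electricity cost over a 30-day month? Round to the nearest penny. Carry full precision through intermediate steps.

£51.14

ceiling fan: 36.5 W × 14 h × 30 d = 15,330 Wh = 15.33 kWh
washing machine: 427 W × 4.65 h × 30 d = 59,567 Wh = 59.57 kWh
refrigerator: 106.7 W × 14.6 h × 30 d = 46,735 Wh = 46.73 kWh
desktop computer: 188 W × 10.7 h × 30 d = 60,348 Wh = 60.35 kWh
Total energy = 15.33 + 59.57 + 46.73 + 60.35 = 182 kWh
Cost = 182 kWh × £0.281 = £51.14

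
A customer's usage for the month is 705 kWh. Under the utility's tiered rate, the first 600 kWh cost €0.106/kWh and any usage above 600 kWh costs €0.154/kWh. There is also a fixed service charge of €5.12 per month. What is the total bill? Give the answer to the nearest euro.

First 600 kWh × €0.106 = €63.60
Remaining 105 kWh × €0.154 = €16.17
Energy charge = €79.77; + service €5.12 = €84.89 ≈ €85

€85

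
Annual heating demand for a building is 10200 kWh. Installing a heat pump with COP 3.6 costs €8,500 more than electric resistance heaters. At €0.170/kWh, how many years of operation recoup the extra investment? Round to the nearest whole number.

7 years

Resistance: 10200 kWh × €0.170 = €1,734.00/yr
Heat pump: 10200 / 3.6 = 2833 kWh in → × €0.170 = €481.67/yr
Annual savings = €1,252.33
Payback = €8,500 / €1,252.33 = 6.79 years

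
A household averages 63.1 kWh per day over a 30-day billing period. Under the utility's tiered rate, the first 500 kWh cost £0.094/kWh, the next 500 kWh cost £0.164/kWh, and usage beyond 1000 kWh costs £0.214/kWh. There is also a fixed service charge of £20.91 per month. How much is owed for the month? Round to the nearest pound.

Usage = 63.1 kWh/day × 30 days = 1893 kWh
First 500 kWh × £0.094 = £47.00
Next 500 kWh × £0.164 = £82.00
Remaining 893 kWh × £0.214 = £191.10
Energy charge = £320.10; + service £20.91 = £341.01 ≈ £341

£341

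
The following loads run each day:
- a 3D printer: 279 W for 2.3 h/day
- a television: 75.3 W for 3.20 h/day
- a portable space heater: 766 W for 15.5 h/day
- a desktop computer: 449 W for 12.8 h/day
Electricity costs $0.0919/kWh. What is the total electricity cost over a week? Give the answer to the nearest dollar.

3D printer: 279 W × 2.3 h × 7 d = 4,492 Wh = 4.492 kWh
television: 75.3 W × 3.20 h × 7 d = 1,687 Wh = 1.687 kWh
portable space heater: 766 W × 15.5 h × 7 d = 83,111 Wh = 83.11 kWh
desktop computer: 449 W × 12.8 h × 7 d = 40,230 Wh = 40.23 kWh
Total energy = 4.492 + 1.687 + 83.11 + 40.23 = 129.5 kWh
Cost = 129.5 kWh × $0.0919 = $11.90 ≈ $12

$12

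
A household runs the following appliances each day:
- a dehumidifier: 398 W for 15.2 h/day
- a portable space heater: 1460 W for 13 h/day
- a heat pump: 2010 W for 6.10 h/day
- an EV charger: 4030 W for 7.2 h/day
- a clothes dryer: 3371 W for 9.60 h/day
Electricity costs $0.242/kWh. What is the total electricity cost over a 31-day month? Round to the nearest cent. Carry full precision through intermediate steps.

dehumidifier: 398 W × 15.2 h × 31 d = 187,538 Wh = 187.5 kWh
portable space heater: 1460 W × 13 h × 31 d = 588,380 Wh = 588.4 kWh
heat pump: 2010 W × 6.10 h × 31 d = 380,091 Wh = 380.1 kWh
EV charger: 4030 W × 7.2 h × 31 d = 899,496 Wh = 899.5 kWh
clothes dryer: 3371 W × 9.60 h × 31 d = 1,003,210 Wh = 1,003 kWh
Total energy = 187.5 + 588.4 + 380.1 + 899.5 + 1,003 = 3,059 kWh
Cost = 3,059 kWh × $0.242 = $740.21

$740.21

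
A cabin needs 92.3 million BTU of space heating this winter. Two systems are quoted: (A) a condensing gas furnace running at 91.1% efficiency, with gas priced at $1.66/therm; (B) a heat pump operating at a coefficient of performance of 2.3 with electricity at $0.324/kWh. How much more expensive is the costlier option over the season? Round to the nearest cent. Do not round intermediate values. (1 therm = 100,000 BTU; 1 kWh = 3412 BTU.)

Heat load = 92.3 × 10⁶ BTU = 92,300,000 BTU
Gas: input = 92,300,000 / 0.911 = 101,317,234 BTU = 1,013 therm → 1,013 × $1.66 = $1,681.87
Heat pump: 92,300,000 BTU / 3412 = 27,050 kWh heat; / 2.3 = 11,760 kWh in → × $0.324 = $3,810.74
Difference = |$1,681.87 − $3,810.74| = $2,128.88

$2128.88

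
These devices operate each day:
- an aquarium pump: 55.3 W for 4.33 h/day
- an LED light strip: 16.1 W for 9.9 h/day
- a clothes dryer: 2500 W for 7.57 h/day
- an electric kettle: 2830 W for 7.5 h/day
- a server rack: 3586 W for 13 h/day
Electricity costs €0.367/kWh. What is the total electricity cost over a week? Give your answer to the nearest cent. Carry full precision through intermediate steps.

€223.93

aquarium pump: 55.3 W × 4.33 h × 7 d = 1,676 Wh = 1.676 kWh
LED light strip: 16.1 W × 9.9 h × 7 d = 1,116 Wh = 1.116 kWh
clothes dryer: 2500 W × 7.57 h × 7 d = 132,475 Wh = 132.5 kWh
electric kettle: 2830 W × 7.5 h × 7 d = 148,575 Wh = 148.6 kWh
server rack: 3586 W × 13 h × 7 d = 326,326 Wh = 326.3 kWh
Total energy = 1.676 + 1.116 + 132.5 + 148.6 + 326.3 = 610.2 kWh
Cost = 610.2 kWh × €0.367 = €223.93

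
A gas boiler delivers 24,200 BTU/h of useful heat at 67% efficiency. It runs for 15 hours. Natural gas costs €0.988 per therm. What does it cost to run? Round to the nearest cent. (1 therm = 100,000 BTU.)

Heat delivered = 24,200 BTU/h × 15 h = 363,000 BTU
Gas input = 363,000 / 0.67 = 541,791 BTU
= 541,791 / 100,000 = 5.418 therm
Cost = 5.418 × €0.988/therm = €5.35

€5.35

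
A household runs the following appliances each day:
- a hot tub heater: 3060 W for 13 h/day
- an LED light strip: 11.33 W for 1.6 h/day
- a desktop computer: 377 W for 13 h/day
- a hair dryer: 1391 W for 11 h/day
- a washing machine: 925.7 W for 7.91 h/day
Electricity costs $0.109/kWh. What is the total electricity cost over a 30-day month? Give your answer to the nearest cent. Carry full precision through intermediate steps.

$220.14

hot tub heater: 3060 W × 13 h × 30 d = 1,193,400 Wh = 1,193 kWh
LED light strip: 11.33 W × 1.6 h × 30 d = 544 Wh = 0.5438 kWh
desktop computer: 377 W × 13 h × 30 d = 147,030 Wh = 147 kWh
hair dryer: 1391 W × 11 h × 30 d = 459,030 Wh = 459 kWh
washing machine: 925.7 W × 7.91 h × 30 d = 219,669 Wh = 219.7 kWh
Total energy = 1,193 + 0.5438 + 147 + 459 + 219.7 = 2,020 kWh
Cost = 2,020 kWh × $0.109 = $220.14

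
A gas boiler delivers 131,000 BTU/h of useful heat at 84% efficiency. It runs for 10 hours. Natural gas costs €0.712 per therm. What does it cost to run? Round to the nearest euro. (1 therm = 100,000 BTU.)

€11

Heat delivered = 131,000 BTU/h × 10 h = 1,310,000 BTU
Gas input = 1,310,000 / 0.84 = 1,559,524 BTU
= 1,559,524 / 100,000 = 15.6 therm
Cost = 15.6 × €0.712/therm = €11.10 ≈ €11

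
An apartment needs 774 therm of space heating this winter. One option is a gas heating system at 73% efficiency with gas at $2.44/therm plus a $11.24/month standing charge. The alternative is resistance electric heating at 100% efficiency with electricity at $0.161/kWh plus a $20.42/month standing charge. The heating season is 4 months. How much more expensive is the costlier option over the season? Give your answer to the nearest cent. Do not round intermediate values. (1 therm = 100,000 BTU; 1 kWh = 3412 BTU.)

Heat load = 774 therm × 100,000 = 77,400,000 BTU
Gas: input = 77,400,000 / 0.73 = 106,027,397 BTU = 1,060 therm → 1,060 × $2.44 = $2,587.07; + 4 × $11.24 standing = $2,632.03
Electric: 77,400,000 BTU / 3412 = 22,680 kWh → × $0.161 = $3,652.23; + 4 × $20.42 standing = $3,733.91
Difference = |$2,632.03 − $3,733.91| = $1,101.88

$1101.88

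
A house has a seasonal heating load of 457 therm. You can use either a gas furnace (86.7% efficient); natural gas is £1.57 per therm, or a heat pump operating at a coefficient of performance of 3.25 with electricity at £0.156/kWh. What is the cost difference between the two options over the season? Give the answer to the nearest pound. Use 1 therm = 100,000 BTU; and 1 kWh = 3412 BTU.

£185

Heat load = 457 therm × 100,000 = 45,700,000 BTU
Gas: input = 45,700,000 / 0.867 = 52,710,496 BTU = 527.1 therm → 527.1 × £1.57 = £827.55
Heat pump: 45,700,000 BTU / 3412 = 13,390 kWh heat; / 3.25 = 4,121 kWh in → × £0.156 = £642.91
Difference = |£827.55 − £642.91| = £184.65 ≈ £185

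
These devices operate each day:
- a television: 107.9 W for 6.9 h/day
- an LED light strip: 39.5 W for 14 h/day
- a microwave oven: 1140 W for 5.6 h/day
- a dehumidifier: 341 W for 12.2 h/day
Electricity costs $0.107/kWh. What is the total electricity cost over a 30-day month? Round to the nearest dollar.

$38

television: 107.9 W × 6.9 h × 30 d = 22,335 Wh = 22.34 kWh
LED light strip: 39.5 W × 14 h × 30 d = 16,590 Wh = 16.59 kWh
microwave oven: 1140 W × 5.6 h × 30 d = 191,520 Wh = 191.5 kWh
dehumidifier: 341 W × 12.2 h × 30 d = 124,806 Wh = 124.8 kWh
Total energy = 22.34 + 16.59 + 191.5 + 124.8 = 355.3 kWh
Cost = 355.3 kWh × $0.107 = $38.01 ≈ $38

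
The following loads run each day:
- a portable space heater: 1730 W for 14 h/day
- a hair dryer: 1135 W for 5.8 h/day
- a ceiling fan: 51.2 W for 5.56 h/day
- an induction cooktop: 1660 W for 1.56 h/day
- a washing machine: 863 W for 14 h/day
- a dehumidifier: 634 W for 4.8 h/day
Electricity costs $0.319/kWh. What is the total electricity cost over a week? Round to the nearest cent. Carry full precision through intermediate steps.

portable space heater: 1730 W × 14 h × 7 d = 169,540 Wh = 169.5 kWh
hair dryer: 1135 W × 5.8 h × 7 d = 46,081 Wh = 46.08 kWh
ceiling fan: 51.2 W × 5.56 h × 7 d = 1,993 Wh = 1.993 kWh
induction cooktop: 1660 W × 1.56 h × 7 d = 18,127 Wh = 18.13 kWh
washing machine: 863 W × 14 h × 7 d = 84,574 Wh = 84.57 kWh
dehumidifier: 634 W × 4.8 h × 7 d = 21,302 Wh = 21.3 kWh
Total energy = 169.5 + 46.08 + 1.993 + 18.13 + 84.57 + 21.3 = 341.6 kWh
Cost = 341.6 kWh × $0.319 = $108.98

$108.98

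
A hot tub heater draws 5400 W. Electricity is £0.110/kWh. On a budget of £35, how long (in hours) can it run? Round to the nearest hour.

Energy budget = £35 / £0.110 per kWh = 318.2 kWh = 318,182 Wh
Runtime = 318,182 Wh / 5400 W = 58.92 h

59 h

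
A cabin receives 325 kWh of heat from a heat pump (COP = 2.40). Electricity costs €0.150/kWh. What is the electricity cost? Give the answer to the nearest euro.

€20

Electrical input = 325 kWh / 2.40 = 135.4 kWh
Cost = 135.4 × €0.150/kWh = €20.31 ≈ €20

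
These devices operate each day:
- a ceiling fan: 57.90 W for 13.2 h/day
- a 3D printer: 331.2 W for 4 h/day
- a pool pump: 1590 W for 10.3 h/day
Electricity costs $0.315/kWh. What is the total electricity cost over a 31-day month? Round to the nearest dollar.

$180

ceiling fan: 57.90 W × 13.2 h × 31 d = 23,693 Wh = 23.69 kWh
3D printer: 331.2 W × 4 h × 31 d = 41,069 Wh = 41.07 kWh
pool pump: 1590 W × 10.3 h × 31 d = 507,687 Wh = 507.7 kWh
Total energy = 23.69 + 41.07 + 507.7 = 572.4 kWh
Cost = 572.4 kWh × $0.315 = $180.32 ≈ $180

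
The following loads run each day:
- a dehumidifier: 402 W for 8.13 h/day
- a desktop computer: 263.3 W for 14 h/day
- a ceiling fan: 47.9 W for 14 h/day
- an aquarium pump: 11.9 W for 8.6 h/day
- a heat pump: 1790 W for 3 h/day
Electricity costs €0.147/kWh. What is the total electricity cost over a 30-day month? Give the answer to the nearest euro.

€58

dehumidifier: 402 W × 8.13 h × 30 d = 98,048 Wh = 98.05 kWh
desktop computer: 263.3 W × 14 h × 30 d = 110,586 Wh = 110.6 kWh
ceiling fan: 47.9 W × 14 h × 30 d = 20,118 Wh = 20.12 kWh
aquarium pump: 11.9 W × 8.6 h × 30 d = 3,070 Wh = 3.07 kWh
heat pump: 1790 W × 3 h × 30 d = 161,100 Wh = 161.1 kWh
Total energy = 98.05 + 110.6 + 20.12 + 3.07 + 161.1 = 392.9 kWh
Cost = 392.9 kWh × €0.147 = €57.76 ≈ €58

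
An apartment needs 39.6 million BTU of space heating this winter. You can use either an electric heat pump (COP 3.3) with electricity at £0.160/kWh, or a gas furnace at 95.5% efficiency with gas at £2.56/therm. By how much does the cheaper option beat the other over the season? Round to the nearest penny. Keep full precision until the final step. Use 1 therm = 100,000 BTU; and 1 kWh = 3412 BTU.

£498.81

Heat load = 39.6 × 10⁶ BTU = 39,600,000 BTU
Gas: input = 39,600,000 / 0.955 = 41,465,969 BTU = 414.7 therm → 414.7 × £2.56 = £1,061.53
Heat pump: 39,600,000 BTU / 3412 = 11,610 kWh heat; / 3.3 = 3,517 kWh in → × £0.160 = £562.72
Difference = |£1,061.53 − £562.72| = £498.81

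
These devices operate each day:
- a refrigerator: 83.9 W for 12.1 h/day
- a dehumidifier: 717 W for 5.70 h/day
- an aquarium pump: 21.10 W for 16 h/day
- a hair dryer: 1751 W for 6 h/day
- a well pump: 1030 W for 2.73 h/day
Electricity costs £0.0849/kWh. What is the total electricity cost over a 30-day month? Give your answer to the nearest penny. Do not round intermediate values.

£47.78

refrigerator: 83.9 W × 12.1 h × 30 d = 30,456 Wh = 30.46 kWh
dehumidifier: 717 W × 5.70 h × 30 d = 122,607 Wh = 122.6 kWh
aquarium pump: 21.10 W × 16 h × 30 d = 10,128 Wh = 10.13 kWh
hair dryer: 1751 W × 6 h × 30 d = 315,180 Wh = 315.2 kWh
well pump: 1030 W × 2.73 h × 30 d = 84,357 Wh = 84.36 kWh
Total energy = 30.46 + 122.6 + 10.13 + 315.2 + 84.36 = 562.7 kWh
Cost = 562.7 kWh × £0.0849 = £47.78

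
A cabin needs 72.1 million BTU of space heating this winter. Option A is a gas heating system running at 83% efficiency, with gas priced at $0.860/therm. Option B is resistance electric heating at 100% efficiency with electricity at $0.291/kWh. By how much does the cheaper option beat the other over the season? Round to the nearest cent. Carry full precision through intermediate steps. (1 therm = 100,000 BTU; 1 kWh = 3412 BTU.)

Heat load = 72.1 × 10⁶ BTU = 72,100,000 BTU
Gas: input = 72,100,000 / 0.83 = 86,867,470 BTU = 868.7 therm → 868.7 × $0.860 = $747.06
Electric: 72,100,000 BTU / 3412 = 21,130 kWh → × $0.291 = $6,149.21
Difference = |$747.06 − $6,149.21| = $5,402.15

$5402.15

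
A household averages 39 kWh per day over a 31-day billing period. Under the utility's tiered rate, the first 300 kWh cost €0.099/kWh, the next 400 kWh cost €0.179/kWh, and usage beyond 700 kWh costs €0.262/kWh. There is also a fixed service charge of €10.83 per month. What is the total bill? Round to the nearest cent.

Usage = 39 kWh/day × 31 days = 1209 kWh
First 300 kWh × €0.099 = €29.70
Next 400 kWh × €0.179 = €71.60
Remaining 509 kWh × €0.262 = €133.36
Energy charge = €234.66; + service €10.83 = €245.49

€245.49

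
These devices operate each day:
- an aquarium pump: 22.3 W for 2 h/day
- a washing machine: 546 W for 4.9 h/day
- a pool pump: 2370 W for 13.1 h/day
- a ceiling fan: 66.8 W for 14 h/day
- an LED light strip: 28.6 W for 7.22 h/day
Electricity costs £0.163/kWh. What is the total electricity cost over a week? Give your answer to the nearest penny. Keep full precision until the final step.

£39.83

aquarium pump: 22.3 W × 2 h × 7 d = 312 Wh = 0.3122 kWh
washing machine: 546 W × 4.9 h × 7 d = 18,728 Wh = 18.73 kWh
pool pump: 2370 W × 13.1 h × 7 d = 217,329 Wh = 217.3 kWh
ceiling fan: 66.8 W × 14 h × 7 d = 6,546 Wh = 6.546 kWh
LED light strip: 28.6 W × 7.22 h × 7 d = 1,445 Wh = 1.445 kWh
Total energy = 0.3122 + 18.73 + 217.3 + 6.546 + 1.445 = 244.4 kWh
Cost = 244.4 kWh × £0.163 = £39.83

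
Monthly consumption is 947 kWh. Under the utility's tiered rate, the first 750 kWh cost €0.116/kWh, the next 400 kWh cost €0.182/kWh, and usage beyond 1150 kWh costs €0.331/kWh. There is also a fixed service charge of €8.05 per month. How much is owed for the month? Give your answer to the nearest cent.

First 750 kWh × €0.116 = €87.00
Next 197 kWh × €0.182 = €35.85
Remaining tier: 0 kWh (not reached)
Energy charge = €122.85; + service €8.05 = €130.90

€130.90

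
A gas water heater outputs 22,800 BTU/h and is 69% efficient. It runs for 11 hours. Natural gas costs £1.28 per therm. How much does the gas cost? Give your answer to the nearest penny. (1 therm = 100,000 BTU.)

£4.65

Heat delivered = 22,800 BTU/h × 11 h = 250,800 BTU
Gas input = 250,800 / 0.69 = 363,478 BTU
= 363,478 / 100,000 = 3.635 therm
Cost = 3.635 × £1.28/therm = £4.65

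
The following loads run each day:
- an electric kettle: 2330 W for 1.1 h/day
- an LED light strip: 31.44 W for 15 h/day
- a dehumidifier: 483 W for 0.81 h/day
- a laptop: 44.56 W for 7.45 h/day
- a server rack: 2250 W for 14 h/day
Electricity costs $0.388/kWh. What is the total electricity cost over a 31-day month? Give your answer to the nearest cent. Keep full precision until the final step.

electric kettle: 2330 W × 1.1 h × 31 d = 79,453 Wh = 79.45 kWh
LED light strip: 31.44 W × 15 h × 31 d = 14,620 Wh = 14.62 kWh
dehumidifier: 483 W × 0.81 h × 31 d = 12,128 Wh = 12.13 kWh
laptop: 44.56 W × 7.45 h × 31 d = 10,291 Wh = 10.29 kWh
server rack: 2250 W × 14 h × 31 d = 976,500 Wh = 976.5 kWh
Total energy = 79.45 + 14.62 + 12.13 + 10.29 + 976.5 = 1,093 kWh
Cost = 1,093 kWh × $0.388 = $424.08

$424.08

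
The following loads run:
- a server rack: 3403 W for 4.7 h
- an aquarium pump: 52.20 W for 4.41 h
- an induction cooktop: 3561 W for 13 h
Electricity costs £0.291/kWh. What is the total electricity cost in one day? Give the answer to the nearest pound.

server rack: 3403 W × 4.7 h = 15,994 Wh = 15.99 kWh
aquarium pump: 52.20 W × 4.41 h = 230 Wh = 0.2302 kWh
induction cooktop: 3561 W × 13 h = 46,293 Wh = 46.29 kWh
Total energy = 15.99 + 0.2302 + 46.29 = 62.52 kWh
Cost = 62.52 kWh × £0.291 = £18.19 ≈ £18

£18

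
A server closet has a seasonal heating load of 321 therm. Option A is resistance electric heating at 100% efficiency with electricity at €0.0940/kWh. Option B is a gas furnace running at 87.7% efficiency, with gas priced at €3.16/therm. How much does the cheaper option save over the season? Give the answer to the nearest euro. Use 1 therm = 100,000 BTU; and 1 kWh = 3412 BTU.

Heat load = 321 therm × 100,000 = 32,100,000 BTU
Gas: input = 32,100,000 / 0.877 = 36,602,052 BTU = 366 therm → 366 × €3.16 = €1,156.62
Electric: 32,100,000 BTU / 3412 = 9,408 kWh → × €0.0940 = €884.35
Difference = |€1,156.62 − €884.35| = €272.28 ≈ €272

€272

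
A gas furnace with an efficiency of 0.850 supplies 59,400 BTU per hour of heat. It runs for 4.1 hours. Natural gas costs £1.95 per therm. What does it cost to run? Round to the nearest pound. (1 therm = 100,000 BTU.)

£6

Heat delivered = 59,400 BTU/h × 4.1 h = 243,540 BTU
Gas input = 243,540 / 0.850 = 286,518 BTU
= 286,518 / 100,000 = 2.865 therm
Cost = 2.865 × £1.95/therm = £5.59 ≈ £6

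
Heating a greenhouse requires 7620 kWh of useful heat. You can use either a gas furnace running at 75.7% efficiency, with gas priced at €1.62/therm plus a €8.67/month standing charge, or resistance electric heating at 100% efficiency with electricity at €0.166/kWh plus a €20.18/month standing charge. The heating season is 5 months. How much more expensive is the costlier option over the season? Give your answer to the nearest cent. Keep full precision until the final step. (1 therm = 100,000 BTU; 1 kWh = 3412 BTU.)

Heat load = 7620 kWh × 3412 = 25,999,440 BTU
Gas: input = 25,999,440 / 0.757 = 34,345,363 BTU = 343.5 therm → 343.5 × €1.62 = €556.39; + 5 × €8.67 standing = €599.74
Electric: 25,999,440 BTU / 3412 = 7,620 kWh → × €0.166 = €1,264.92; + 5 × €20.18 standing = €1,365.82
Difference = |€599.74 − €1,365.82| = €766.08

€766.08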